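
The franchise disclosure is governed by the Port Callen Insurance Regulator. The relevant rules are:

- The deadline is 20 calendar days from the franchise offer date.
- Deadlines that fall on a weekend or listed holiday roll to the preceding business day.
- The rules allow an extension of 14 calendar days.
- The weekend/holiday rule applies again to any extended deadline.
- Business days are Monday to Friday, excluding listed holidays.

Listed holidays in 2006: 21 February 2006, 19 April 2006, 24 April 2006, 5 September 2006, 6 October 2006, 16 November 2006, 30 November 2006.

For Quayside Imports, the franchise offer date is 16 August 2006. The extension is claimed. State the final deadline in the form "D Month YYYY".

18 September 2006

20 calendar days after 16 August 2006 is 5 September 2006.
Because 5 September 2006 is a listed holiday, the deadline becomes 4 September 2006 (Monday).
The 14-calendar-day extension moves the deadline from 4 September 2006 to 18 September 2006.
18 September 2006 (Monday) is already a business day.
The final due date is 18 September 2006.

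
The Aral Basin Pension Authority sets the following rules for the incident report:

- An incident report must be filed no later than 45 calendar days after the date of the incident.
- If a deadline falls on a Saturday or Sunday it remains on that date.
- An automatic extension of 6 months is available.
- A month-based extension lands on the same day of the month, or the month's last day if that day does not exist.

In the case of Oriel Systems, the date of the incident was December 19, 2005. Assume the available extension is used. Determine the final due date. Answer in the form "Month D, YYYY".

August 2, 2006

45 calendar days after December 19, 2005 is February 2, 2006.
February 2, 2006 is a Thursday; no weekend or holiday adjustment applies.
Add 6 months to February 2, 2006: August 2, 2006.
No adjustment is made for weekends or holidays, so August 2, 2006 stands.
Final deadline: August 2, 2006.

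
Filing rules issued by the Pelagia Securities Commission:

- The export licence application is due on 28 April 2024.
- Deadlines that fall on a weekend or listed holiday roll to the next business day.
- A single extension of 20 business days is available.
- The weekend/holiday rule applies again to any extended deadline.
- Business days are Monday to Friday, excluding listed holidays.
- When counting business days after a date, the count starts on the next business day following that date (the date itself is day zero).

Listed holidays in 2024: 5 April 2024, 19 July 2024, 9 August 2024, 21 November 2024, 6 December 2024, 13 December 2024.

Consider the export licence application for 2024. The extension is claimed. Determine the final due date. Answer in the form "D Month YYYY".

The stated deadline is 28 April 2024.
28 April 2024 falls on a Sunday. Rolling to the next business day gives 29 April 2024, a Monday.
Counting 20 further business days from 29 April 2024 reaches 27 May 2024.
27 May 2024 falls on a Monday, which is a business day, so no adjustment is needed.
So the filing is due 27 May 2024.

27 May 2024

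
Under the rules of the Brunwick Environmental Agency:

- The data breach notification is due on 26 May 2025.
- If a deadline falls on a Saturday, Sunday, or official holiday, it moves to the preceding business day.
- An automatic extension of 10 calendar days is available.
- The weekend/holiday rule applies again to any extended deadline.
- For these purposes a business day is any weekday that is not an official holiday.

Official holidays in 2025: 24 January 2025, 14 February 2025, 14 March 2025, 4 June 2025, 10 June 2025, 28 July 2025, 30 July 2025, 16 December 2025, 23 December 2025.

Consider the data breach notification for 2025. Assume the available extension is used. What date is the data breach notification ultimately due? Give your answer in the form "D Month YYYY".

Start from the fixed due date, 26 May 2025.
26 May 2025 falls on a Monday, which is a business day, so no adjustment is needed.
Add the 10 calendar-day extension to 26 May 2025: 5 June 2025.
5 June 2025 (Thursday) is already a business day.
Final deadline: 5 June 2025.

5 June 2025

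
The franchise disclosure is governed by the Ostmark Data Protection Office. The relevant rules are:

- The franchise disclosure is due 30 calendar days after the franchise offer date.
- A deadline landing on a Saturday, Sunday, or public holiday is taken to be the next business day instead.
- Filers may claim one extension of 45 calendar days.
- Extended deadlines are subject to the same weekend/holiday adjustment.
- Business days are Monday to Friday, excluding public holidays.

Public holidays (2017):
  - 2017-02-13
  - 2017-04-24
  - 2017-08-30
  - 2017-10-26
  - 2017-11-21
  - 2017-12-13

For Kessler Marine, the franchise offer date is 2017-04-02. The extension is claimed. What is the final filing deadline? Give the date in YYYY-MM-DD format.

Adding 30 calendar days to 2017-04-02 gives 2017-05-02.
2017-05-02 (Tuesday) is already a business day.
The 45-calendar-day extension moves the deadline from 2017-05-02 to 2017-06-16.
Since 2017-06-16 is a Friday and not a holiday, the date is unchanged.
The final due date is 2017-06-16.

2017-06-16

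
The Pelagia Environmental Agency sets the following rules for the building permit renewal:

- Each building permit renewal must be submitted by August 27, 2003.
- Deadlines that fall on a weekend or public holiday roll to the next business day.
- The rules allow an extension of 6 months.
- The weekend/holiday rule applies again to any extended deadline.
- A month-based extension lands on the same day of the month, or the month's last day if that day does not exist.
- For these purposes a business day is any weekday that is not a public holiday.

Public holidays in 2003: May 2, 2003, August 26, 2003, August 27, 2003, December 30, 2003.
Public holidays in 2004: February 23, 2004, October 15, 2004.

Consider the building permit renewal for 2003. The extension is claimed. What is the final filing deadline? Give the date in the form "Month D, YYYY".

March 1, 2004

Start from the fixed due date, August 27, 2003.
August 27, 2003 falls on a listed holiday. Rolling to the next business day gives August 28, 2003, a Thursday.
Add 6 months to August 28, 2003: February 28, 2004.
February 28, 2004 is a Saturday; the next business day is March 1, 2004 (Monday).
Final deadline: March 1, 2004.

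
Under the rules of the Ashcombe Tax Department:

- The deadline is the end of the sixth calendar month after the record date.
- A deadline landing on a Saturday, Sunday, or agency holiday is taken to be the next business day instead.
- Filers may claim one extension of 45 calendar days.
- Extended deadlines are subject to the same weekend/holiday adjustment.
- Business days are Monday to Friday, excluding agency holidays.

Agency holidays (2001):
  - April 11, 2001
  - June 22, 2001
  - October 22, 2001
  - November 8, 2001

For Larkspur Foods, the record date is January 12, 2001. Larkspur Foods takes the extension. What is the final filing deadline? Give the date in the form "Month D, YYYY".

The sixth month after January 12, 2001 is July 2001, whose last day is July 31, 2001.
July 31, 2001 is a Tuesday and not a listed holiday, so it stands.
Applying the 45-calendar-day extension: July 31, 2001 + 45 days = September 14, 2001.
Since September 14, 2001 is a Friday and not a holiday, the date is unchanged.
So the filing is due September 14, 2001.

September 14, 2001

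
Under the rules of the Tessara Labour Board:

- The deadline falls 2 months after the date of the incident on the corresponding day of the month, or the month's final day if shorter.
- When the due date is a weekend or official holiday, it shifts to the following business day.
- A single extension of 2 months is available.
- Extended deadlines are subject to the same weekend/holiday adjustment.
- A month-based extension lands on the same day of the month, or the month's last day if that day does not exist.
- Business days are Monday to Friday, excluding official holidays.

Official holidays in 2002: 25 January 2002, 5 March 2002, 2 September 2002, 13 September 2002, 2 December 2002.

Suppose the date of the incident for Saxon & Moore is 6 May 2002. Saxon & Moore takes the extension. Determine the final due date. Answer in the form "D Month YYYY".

2 months from 6 May 2002 is 6 July 2002.
6 July 2002 is a Saturday; the next business day is 8 July 2002 (Monday).
The 2 months extension carries 8 July 2002 to 8 September 2002.
8 September 2002 falls on a Sunday. Rolling to the next business day gives 9 September 2002, a Monday.
So the filing is due 9 September 2002.

9 September 2002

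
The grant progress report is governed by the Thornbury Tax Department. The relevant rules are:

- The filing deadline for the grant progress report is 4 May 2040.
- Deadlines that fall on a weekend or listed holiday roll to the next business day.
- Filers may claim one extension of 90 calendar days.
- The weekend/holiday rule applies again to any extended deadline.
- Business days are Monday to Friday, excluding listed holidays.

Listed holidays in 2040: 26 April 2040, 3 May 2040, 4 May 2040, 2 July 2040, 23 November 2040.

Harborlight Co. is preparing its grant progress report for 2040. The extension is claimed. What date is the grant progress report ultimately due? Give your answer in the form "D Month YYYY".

6 August 2040

Start from the fixed due date, 4 May 2040.
4 May 2040 falls on a listed holiday. Rolling to the next business day gives 7 May 2040, a Monday.
With the 90-day extension, 7 May 2040 becomes 5 August 2040.
5 August 2040 is a Sunday, so it moves to the next business day, 6 August 2040 (Monday).
The final due date is 6 August 2040.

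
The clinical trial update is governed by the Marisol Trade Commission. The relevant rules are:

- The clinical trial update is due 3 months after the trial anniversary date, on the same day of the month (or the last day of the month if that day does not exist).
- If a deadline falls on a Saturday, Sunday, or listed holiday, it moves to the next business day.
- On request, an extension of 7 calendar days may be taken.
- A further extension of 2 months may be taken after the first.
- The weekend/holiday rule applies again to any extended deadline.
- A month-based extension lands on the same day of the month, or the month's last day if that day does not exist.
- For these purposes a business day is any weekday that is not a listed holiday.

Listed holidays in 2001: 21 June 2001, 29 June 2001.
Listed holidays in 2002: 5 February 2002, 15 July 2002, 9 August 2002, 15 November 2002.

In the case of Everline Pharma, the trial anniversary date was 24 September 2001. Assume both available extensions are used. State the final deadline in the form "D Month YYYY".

28 February 2002

Moving 3 months forward from 24 September 2001 on the corresponding day gives 24 December 2001.
24 December 2001 falls on a Monday, which is a business day, so no adjustment is needed.
Add the 7 calendar-day extension to 24 December 2001: 31 December 2001.
31 December 2001 (Monday) is already a business day.
Applying the 2 months extension: 2 months after 31 December 2001 is 28 February 2002 (day 31 does not exist in February, so the month's last day is used).
28 February 2002 (Thursday) is already a business day.
The final due date is 28 February 2002.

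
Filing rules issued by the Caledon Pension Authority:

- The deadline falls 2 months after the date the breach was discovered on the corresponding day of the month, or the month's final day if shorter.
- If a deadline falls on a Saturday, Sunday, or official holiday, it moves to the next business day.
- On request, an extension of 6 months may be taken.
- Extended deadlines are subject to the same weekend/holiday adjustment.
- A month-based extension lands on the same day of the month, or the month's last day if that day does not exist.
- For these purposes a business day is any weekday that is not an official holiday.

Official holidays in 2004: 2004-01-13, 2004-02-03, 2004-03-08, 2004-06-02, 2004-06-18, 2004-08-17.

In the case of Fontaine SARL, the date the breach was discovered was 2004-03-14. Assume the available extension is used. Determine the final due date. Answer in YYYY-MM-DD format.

2004-11-15

2 months from 2004-03-14 is 2004-05-14.
2004-05-14 is a Friday and not a listed holiday, so it stands.
The 6 months extension carries 2004-05-14 to 2004-11-14.
Because 2004-11-14 is a Sunday, the deadline becomes 2004-11-15 (Monday).
Final deadline: 2004-11-15.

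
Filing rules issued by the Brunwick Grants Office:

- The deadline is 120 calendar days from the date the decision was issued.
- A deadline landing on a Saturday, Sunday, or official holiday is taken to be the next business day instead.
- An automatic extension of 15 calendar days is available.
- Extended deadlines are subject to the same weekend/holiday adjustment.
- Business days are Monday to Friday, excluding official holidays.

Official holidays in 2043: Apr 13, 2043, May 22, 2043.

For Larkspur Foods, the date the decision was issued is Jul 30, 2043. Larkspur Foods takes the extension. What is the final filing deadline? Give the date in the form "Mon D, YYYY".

Dec 14, 2043

From Jul 30, 2043, 120 calendar days later is Nov 27, 2043.
Since Nov 27, 2043 is a Friday and not a holiday, the date is unchanged.
Applying the 15-calendar-day extension: Nov 27, 2043 + 15 days = Dec 12, 2043.
Dec 12, 2043 is a Saturday; the next business day is Dec 14, 2043 (Monday).
Final deadline: Dec 14, 2043.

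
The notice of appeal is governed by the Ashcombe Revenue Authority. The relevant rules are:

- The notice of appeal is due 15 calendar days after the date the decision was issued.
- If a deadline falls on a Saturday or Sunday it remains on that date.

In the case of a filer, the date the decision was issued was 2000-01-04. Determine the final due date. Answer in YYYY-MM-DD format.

2000-01-19

Adding 15 calendar days to 2000-01-04 gives 2000-01-19.
2000-01-19 falls on a Wednesday. The rules make no weekend/holiday allowance, so it remains 2000-01-19.
Final deadline: 2000-01-19.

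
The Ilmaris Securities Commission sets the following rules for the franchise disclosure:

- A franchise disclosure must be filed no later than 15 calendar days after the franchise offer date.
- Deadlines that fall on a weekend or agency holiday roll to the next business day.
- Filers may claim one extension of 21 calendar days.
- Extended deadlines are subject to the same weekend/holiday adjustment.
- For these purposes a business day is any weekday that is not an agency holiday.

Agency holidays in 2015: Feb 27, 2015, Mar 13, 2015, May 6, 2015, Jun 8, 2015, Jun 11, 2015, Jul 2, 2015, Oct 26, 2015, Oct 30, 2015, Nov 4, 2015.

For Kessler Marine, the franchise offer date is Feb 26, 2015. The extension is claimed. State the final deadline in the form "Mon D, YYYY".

Apr 6, 2015

From Feb 26, 2015, 15 calendar days later is Mar 13, 2015.
Mar 13, 2015 is a listed holiday, so it moves to the next business day, Mar 16, 2015 (Monday).
The 21-calendar-day extension moves the deadline from Mar 16, 2015 to Apr 6, 2015.
Apr 6, 2015 (Monday) is already a business day.
So the filing is due Apr 6, 2015.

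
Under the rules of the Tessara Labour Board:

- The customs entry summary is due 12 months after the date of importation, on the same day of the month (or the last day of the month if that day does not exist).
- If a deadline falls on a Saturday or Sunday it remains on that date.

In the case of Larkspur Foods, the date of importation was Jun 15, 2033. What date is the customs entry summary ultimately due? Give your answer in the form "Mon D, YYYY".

Jun 15, 2034

12 months after Jun 15, 2033, on the same day of the month, is Jun 15, 2034.
Jun 15, 2034 is a Thursday; no weekend or holiday adjustment applies.
Deadline: Jun 15, 2034.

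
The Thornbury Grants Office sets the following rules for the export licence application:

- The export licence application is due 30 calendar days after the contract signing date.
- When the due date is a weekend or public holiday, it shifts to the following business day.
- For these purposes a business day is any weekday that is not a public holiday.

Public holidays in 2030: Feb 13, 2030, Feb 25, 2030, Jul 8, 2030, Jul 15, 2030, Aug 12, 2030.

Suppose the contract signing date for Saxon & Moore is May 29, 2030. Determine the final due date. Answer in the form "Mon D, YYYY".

Jun 28, 2030

From May 29, 2030, 30 calendar days later is Jun 28, 2030.
Jun 28, 2030 falls on a Friday, which is a business day, so no adjustment is needed.
Deadline: Jun 28, 2030.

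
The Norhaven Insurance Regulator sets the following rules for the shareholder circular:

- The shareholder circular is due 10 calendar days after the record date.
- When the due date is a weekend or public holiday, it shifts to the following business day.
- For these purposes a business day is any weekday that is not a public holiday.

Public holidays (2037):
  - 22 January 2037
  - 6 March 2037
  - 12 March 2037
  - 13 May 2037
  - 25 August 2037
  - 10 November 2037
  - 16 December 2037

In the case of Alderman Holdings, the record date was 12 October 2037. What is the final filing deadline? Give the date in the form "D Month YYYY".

22 October 2037

Adding 10 calendar days to 12 October 2037 gives 22 October 2037.
22 October 2037 is a Thursday and not a listed holiday, so it stands.
The final due date is 22 October 2037.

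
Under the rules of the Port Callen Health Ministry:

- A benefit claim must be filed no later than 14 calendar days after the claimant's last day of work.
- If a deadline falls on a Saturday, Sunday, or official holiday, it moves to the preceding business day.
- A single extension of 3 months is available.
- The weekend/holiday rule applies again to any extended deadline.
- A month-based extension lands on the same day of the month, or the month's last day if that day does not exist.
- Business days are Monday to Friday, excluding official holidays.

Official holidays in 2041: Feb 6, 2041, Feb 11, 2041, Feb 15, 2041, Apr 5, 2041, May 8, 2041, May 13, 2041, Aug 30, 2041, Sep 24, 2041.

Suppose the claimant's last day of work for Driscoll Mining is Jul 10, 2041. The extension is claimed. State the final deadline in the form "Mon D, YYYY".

14 calendar days after Jul 10, 2041 is Jul 24, 2041.
Jul 24, 2041 falls on a Wednesday, which is a business day, so no adjustment is needed.
Add 3 months to Jul 24, 2041: Oct 24, 2041.
Oct 24, 2041 is a Thursday and not a listed holiday, so it stands.
Deadline: Oct 24, 2041.

Oct 24, 2041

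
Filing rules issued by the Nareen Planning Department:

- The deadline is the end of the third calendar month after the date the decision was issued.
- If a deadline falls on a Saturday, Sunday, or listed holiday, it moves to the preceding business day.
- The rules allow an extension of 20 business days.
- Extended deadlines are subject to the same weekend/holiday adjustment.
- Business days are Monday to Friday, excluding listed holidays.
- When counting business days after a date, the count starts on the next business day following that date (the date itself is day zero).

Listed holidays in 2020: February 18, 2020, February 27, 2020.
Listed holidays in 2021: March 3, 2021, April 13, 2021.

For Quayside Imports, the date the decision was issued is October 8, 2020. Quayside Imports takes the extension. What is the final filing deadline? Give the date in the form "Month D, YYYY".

February 26, 2021

3 months after October 8, 2020 is January 2021; that month ends on January 31, 2021.
January 31, 2021 is a Sunday, so it moves to the preceding business day, January 29, 2021 (Friday).
The 20-business-day extension runs from January 29, 2021 to February 26, 2021.
February 26, 2021 (Friday) is already a business day.
So the filing is due February 26, 2021.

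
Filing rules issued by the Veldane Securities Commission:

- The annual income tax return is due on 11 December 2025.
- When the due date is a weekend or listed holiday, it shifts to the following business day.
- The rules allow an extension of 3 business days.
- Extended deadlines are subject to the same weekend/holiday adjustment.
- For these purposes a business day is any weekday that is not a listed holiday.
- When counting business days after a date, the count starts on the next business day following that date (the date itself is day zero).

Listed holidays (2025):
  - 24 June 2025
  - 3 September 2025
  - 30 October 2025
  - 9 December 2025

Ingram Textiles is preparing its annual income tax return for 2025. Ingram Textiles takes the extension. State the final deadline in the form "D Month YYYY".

16 December 2025

The statutory due date is 11 December 2025.
11 December 2025 (Thursday) is already a business day.
Applying the 3-business-day extension: 3 business days after 11 December 2025 is 16 December 2025.
16 December 2025 (Tuesday) is already a business day.
So the filing is due 16 December 2025.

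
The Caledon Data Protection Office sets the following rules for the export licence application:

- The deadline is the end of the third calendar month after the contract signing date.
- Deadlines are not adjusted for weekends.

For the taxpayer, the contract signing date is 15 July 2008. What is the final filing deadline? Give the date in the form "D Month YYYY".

31 October 2008

3 months after 15 July 2008 is October 2008; that month ends on 31 October 2008.
No adjustment is made for weekends or holidays, so 31 October 2008 stands.
The final due date is 31 October 2008.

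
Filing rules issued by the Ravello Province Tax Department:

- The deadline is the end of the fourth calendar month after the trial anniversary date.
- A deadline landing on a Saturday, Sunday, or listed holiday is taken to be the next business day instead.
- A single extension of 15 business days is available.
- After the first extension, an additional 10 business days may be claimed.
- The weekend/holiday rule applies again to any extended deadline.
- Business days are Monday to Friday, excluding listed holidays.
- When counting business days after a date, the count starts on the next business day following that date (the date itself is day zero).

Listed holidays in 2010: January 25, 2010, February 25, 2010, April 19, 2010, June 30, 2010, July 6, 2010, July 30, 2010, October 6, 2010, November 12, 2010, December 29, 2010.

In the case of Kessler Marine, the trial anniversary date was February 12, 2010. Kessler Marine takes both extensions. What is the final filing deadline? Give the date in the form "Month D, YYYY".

August 9, 2010

4 months after February 12, 2010 is June 2010; that month ends on June 30, 2010.
Because June 30, 2010 is a listed holiday, the deadline becomes July 1, 2010 (Thursday).
Applying the 15-business-day extension: 15 business days after July 1, 2010 is July 23, 2010.
July 23, 2010 is a Friday and not a listed holiday, so it stands.
The 10-business-day extension runs from July 23, 2010 to August 9, 2010.
August 9, 2010 is a Monday and not a listed holiday, so it stands.
Final deadline: August 9, 2010.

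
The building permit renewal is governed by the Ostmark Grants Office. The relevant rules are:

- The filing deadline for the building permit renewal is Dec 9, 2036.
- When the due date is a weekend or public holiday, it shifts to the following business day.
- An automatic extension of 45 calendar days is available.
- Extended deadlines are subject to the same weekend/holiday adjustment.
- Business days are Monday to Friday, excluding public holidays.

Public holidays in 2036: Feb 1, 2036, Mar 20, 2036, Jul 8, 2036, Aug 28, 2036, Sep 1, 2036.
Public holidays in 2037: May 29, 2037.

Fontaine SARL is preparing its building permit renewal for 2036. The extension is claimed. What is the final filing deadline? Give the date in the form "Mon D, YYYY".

Start from the fixed due date, Dec 9, 2036.
Dec 9, 2036 is a Tuesday and not a listed holiday, so it stands.
Applying the 45-calendar-day extension: Dec 9, 2036 + 45 days = Jan 23, 2037.
Jan 23, 2037 (Friday) is already a business day.
Deadline: Jan 23, 2037.

Jan 23, 2037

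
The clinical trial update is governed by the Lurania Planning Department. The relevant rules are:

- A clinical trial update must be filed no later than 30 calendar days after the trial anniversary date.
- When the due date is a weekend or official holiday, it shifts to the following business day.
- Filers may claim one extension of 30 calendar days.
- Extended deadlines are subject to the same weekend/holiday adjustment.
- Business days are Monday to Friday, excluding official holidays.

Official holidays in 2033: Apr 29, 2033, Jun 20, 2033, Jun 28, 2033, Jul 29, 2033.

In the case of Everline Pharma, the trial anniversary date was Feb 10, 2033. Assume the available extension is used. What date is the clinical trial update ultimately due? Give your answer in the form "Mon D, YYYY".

Apr 13, 2033

30 calendar days after Feb 10, 2033 is Mar 12, 2033.
Because Mar 12, 2033 is a Saturday, the deadline becomes Mar 14, 2033 (Monday).
Add the 30 calendar-day extension to Mar 14, 2033: Apr 13, 2033.
Apr 13, 2033 falls on a Wednesday, which is a business day, so no adjustment is needed.
The final due date is Apr 13, 2033.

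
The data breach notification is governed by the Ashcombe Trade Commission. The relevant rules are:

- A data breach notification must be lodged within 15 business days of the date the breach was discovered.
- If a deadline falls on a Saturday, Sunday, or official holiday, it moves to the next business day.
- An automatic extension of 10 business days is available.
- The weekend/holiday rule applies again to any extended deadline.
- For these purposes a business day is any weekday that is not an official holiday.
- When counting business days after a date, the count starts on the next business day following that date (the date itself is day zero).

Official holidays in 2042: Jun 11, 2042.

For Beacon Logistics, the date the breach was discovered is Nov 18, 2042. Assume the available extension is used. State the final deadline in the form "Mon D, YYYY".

Dec 23, 2042

Starting the day after Nov 18, 2042 and counting 15 business days lands on Dec 9, 2042.
Dec 9, 2042 is a Tuesday and not a listed holiday, so it stands.
Applying the 10-business-day extension: 10 business days after Dec 9, 2042 is Dec 23, 2042.
Dec 23, 2042 is a Tuesday and not a listed holiday, so it stands.
So the filing is due Dec 23, 2042.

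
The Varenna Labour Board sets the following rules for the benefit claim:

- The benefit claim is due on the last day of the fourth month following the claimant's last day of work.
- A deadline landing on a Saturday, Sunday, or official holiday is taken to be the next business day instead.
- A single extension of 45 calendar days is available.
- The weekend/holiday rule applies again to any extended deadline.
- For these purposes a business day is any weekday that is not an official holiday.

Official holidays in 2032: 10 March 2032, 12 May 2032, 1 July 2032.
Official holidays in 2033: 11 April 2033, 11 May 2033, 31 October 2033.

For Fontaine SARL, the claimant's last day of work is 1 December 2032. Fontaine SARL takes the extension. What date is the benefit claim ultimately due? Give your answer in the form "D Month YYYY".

16 June 2033

The fourth month after 1 December 2032 is April 2033, whose last day is 30 April 2033.
30 April 2033 falls on a Saturday. Rolling to the next business day gives 2 May 2033, a Monday.
Applying the 45-calendar-day extension: 2 May 2033 + 45 days = 16 June 2033.
16 June 2033 (Thursday) is already a business day.
So the filing is due 16 June 2033.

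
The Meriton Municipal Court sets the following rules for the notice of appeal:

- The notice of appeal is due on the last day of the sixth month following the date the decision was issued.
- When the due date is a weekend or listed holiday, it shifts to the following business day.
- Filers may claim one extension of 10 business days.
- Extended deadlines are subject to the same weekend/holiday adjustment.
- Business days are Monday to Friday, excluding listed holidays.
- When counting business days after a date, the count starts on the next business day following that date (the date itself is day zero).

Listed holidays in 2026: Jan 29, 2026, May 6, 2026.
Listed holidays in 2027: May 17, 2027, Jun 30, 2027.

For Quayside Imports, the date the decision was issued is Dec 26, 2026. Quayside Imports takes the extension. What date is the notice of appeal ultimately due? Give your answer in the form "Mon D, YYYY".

Jul 15, 2027

6 months after Dec 26, 2026 falls in June 2027; the last day of that month is Jun 30, 2027.
Because Jun 30, 2027 is a listed holiday, the deadline becomes Jul 1, 2027 (Thursday).
The 10-business-day extension runs from Jul 1, 2027 to Jul 15, 2027.
Jul 15, 2027 falls on a Thursday, which is a business day, so no adjustment is needed.
So the filing is due Jul 15, 2027.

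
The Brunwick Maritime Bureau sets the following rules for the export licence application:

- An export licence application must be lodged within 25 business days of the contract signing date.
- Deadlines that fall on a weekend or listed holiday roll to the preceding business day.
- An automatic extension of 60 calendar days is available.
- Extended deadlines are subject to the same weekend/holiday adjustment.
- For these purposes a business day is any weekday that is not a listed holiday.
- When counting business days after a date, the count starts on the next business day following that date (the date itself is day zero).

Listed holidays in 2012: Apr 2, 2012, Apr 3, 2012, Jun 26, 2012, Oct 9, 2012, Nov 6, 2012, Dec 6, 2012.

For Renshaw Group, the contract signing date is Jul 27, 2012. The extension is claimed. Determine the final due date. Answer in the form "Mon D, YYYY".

Counting 25 business days after Jul 27, 2012 (skipping weekends and listed holidays) reaches Aug 31, 2012.
Aug 31, 2012 (Friday) is already a business day.
Applying the 60-calendar-day extension: Aug 31, 2012 + 60 days = Oct 30, 2012.
Since Oct 30, 2012 is a Tuesday and not a holiday, the date is unchanged.
So the filing is due Oct 30, 2012.

Oct 30, 2012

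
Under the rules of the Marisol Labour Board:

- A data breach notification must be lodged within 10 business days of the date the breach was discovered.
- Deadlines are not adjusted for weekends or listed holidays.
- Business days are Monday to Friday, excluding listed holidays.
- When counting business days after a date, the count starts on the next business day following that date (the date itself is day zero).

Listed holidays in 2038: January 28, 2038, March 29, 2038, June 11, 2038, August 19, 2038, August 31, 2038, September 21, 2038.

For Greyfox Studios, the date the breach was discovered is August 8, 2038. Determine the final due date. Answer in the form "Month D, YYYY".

August 23, 2038

Counting 10 business days after August 8, 2038 (skipping weekends and listed holidays) reaches August 23, 2038.
August 23, 2038 is a Monday; no weekend or holiday adjustment applies.
Final deadline: August 23, 2038.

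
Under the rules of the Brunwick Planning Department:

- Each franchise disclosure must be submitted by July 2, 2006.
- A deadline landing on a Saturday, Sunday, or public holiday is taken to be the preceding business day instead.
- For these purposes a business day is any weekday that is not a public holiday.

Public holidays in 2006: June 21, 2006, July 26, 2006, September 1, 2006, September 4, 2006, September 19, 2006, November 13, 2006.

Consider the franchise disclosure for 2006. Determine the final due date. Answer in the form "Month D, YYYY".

June 30, 2006

The statutory due date is July 2, 2006.
July 2, 2006 is a Sunday, so it moves to the preceding business day, June 30, 2006 (Friday).
The final due date is June 30, 2006.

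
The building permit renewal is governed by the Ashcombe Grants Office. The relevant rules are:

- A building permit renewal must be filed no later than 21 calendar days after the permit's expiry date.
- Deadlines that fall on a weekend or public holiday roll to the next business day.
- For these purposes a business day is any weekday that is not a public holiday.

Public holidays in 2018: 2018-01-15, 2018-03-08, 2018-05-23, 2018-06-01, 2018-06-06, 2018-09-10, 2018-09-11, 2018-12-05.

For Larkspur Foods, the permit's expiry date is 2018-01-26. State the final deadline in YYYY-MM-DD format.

From 2018-01-26, 21 calendar days later is 2018-02-16.
2018-02-16 falls on a Friday, which is a business day, so no adjustment is needed.
So the filing is due 2018-02-16.

2018-02-16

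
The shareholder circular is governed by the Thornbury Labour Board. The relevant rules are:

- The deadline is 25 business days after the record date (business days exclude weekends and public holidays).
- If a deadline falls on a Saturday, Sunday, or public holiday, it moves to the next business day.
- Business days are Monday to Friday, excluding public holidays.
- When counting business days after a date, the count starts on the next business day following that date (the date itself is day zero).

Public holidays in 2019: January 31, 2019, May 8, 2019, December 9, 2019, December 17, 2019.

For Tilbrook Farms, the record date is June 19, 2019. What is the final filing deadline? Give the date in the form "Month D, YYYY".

July 24, 2019

Starting the day after June 19, 2019 and counting 25 business days lands on July 24, 2019.
July 24, 2019 is a Wednesday and not a listed holiday, so it stands.
Deadline: July 24, 2019.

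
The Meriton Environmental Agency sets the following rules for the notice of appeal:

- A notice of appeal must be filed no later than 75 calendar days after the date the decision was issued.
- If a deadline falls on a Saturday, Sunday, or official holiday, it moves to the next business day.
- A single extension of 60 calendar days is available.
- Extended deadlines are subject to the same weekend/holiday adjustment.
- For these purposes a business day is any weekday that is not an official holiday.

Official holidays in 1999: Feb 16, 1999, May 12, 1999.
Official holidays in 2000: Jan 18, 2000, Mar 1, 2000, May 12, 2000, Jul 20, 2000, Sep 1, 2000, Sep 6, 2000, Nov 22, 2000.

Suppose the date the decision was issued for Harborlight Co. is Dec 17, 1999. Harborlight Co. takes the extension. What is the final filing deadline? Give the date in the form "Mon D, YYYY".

May 1, 2000

75 calendar days after Dec 17, 1999 is Mar 1, 2000.
Mar 1, 2000 is a listed holiday, so it moves to the next business day, Mar 2, 2000 (Thursday).
Add the 60 calendar-day extension to Mar 2, 2000: May 1, 2000.
May 1, 2000 is a Monday and not a listed holiday, so it stands.
Final deadline: May 1, 2000.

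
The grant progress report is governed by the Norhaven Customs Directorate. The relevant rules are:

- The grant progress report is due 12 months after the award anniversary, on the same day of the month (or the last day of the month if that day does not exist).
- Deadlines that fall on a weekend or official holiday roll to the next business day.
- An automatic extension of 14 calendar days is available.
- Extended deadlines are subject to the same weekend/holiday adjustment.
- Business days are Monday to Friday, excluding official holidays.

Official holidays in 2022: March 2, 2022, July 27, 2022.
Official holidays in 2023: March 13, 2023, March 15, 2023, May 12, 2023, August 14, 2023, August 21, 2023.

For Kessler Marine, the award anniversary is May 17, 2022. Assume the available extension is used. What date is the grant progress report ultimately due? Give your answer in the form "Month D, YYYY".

Moving 12 months forward from May 17, 2022 on the corresponding day gives May 17, 2023.
May 17, 2023 falls on a Wednesday, which is a business day, so no adjustment is needed.
With the 14-day extension, May 17, 2023 becomes May 31, 2023.
May 31, 2023 (Wednesday) is already a business day.
So the filing is due May 31, 2023.

May 31, 2023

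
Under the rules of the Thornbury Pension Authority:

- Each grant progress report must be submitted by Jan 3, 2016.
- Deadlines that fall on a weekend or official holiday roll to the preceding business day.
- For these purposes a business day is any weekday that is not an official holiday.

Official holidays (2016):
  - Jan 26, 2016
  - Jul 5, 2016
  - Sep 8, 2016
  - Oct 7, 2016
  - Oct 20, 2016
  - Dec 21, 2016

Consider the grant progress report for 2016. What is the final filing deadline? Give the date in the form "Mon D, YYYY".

Jan 1, 2016

The statutory due date is Jan 3, 2016.
Jan 3, 2016 is a Sunday, so it moves to the preceding business day, Jan 1, 2016 (Friday).
So the filing is due Jan 1, 2016.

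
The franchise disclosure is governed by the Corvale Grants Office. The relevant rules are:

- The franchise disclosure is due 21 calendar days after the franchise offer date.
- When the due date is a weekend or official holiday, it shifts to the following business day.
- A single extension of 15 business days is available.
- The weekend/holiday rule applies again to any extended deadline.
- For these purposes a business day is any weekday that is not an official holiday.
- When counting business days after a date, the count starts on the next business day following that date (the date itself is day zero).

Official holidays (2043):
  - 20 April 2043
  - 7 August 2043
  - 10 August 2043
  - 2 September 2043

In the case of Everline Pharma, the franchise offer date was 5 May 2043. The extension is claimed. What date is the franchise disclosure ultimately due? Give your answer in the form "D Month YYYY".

16 June 2043

Trigger date 5 May 2043 + 21 calendar days = 26 May 2043.
Since 26 May 2043 is a Tuesday and not a holiday, the date is unchanged.
Counting 15 further business days from 26 May 2043 reaches 16 June 2043.
16 June 2043 falls on a Tuesday, which is a business day, so no adjustment is needed.
Final deadline: 16 June 2043.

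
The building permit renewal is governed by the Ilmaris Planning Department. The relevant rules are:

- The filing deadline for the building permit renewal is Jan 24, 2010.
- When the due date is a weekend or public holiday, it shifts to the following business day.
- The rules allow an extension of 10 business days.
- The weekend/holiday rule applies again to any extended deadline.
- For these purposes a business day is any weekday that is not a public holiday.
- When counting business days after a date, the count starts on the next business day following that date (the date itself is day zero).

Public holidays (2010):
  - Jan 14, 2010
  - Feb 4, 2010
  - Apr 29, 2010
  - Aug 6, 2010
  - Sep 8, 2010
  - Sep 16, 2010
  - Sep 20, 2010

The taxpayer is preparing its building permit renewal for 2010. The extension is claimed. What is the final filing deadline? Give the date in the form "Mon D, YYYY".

Feb 9, 2010

The statutory due date is Jan 24, 2010.
Jan 24, 2010 falls on a Sunday. Rolling to the next business day gives Jan 25, 2010, a Monday.
Applying the 10-business-day extension: 10 business days after Jan 25, 2010 is Feb 9, 2010.
Feb 9, 2010 falls on a Tuesday, which is a business day, so no adjustment is needed.
The final due date is Feb 9, 2010.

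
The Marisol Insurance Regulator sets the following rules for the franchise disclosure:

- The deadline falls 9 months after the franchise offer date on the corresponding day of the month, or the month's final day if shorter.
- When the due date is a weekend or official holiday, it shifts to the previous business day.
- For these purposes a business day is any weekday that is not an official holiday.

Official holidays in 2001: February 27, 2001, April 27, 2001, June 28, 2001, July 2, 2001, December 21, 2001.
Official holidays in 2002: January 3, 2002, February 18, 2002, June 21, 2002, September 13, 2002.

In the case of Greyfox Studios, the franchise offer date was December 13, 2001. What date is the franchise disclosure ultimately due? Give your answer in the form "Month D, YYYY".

September 12, 2002

9 months from December 13, 2001 is September 13, 2002.
September 13, 2002 is a listed holiday, so it moves to the preceding business day, September 12, 2002 (Thursday).
The final due date is September 12, 2002.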